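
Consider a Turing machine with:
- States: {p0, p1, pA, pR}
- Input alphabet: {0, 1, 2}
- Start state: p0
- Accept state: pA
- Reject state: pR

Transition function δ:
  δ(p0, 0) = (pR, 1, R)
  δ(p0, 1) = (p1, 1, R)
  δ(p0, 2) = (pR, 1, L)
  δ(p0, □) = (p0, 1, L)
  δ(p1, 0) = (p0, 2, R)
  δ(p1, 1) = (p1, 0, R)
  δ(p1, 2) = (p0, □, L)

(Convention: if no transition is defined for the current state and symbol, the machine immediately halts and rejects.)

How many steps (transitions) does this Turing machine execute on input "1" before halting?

Execution trace:
Initial: [p0]1
Step 1: δ(p0, 1) = (p1, 1, R) → 1[p1]□

No transition is defined for δ(p1, □). By convention the machine halts and rejects.

The machine executed 1 step before halting.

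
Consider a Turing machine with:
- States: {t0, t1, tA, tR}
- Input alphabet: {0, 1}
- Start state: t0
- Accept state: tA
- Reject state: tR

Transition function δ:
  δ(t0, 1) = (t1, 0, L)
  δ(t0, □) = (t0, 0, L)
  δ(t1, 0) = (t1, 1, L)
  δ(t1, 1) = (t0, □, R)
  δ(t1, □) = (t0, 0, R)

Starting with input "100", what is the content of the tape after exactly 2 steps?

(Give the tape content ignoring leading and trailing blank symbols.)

Execution trace:
Initial: [t0]100
Step 1: δ(t0, 1) = (t1, 0, L) → [t1]□000
Step 2: δ(t1, □) = (t0, 0, R) → 0[t0]000

No transition is defined for δ(t0, 0). By convention the machine halts and rejects.

After 2 steps, the tape (ignoring leading/trailing blanks) is: 0000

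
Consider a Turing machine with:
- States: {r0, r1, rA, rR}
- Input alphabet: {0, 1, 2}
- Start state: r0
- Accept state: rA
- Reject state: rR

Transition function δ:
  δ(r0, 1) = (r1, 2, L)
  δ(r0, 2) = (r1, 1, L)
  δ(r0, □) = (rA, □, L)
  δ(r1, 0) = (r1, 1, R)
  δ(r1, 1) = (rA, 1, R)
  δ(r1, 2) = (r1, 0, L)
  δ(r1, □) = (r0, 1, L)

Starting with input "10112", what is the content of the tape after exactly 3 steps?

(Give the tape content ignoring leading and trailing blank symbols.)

Execution trace:
Initial: [r0]10112
Step 1: δ(r0, 1) = (r1, 2, L) → [r1]□20112
Step 2: δ(r1, □) = (r0, 1, L) → [r0]□120112
Step 3: δ(r0, □) = (rA, □, L) → [rA]□□120112

The machine reaches the accept state rA and halts.

After 3 steps, the tape (ignoring leading/trailing blanks) is: 120112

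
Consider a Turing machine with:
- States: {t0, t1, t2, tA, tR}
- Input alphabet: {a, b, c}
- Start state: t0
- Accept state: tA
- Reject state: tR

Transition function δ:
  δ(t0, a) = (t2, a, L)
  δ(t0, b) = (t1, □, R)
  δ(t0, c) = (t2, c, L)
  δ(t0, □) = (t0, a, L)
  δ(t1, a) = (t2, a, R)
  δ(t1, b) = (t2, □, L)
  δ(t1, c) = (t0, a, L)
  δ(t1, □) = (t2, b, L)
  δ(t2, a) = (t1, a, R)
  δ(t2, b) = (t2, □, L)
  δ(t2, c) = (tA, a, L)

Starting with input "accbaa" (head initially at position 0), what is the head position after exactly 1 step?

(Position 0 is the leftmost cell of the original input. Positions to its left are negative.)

Execution trace (head position shown):
Step 0: [t0]accbaa  (head at position 0)
Step 1: move left → [t2]□accbaa  (head at position -1)

After 1 step, the head is at position -1.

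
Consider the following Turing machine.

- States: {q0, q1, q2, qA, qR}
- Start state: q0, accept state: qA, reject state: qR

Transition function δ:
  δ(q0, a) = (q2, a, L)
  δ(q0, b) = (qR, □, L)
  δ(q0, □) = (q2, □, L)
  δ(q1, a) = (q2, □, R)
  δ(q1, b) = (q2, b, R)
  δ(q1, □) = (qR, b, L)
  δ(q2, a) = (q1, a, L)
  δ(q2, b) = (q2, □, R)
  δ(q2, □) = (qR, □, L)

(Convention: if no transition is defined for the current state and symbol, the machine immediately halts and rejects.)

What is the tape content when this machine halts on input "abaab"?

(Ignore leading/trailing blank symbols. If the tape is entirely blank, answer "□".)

Execution trace:
Initial: [q0]abaab
Step 1: δ(q0, a) = (q2, a, L) → [q2]□abaab
Step 2: δ(q2, □) = (qR, □, L) → [qR]□□abaab

The machine reaches the reject state qR and halts.

Final tape (ignoring leading/trailing blanks): abaab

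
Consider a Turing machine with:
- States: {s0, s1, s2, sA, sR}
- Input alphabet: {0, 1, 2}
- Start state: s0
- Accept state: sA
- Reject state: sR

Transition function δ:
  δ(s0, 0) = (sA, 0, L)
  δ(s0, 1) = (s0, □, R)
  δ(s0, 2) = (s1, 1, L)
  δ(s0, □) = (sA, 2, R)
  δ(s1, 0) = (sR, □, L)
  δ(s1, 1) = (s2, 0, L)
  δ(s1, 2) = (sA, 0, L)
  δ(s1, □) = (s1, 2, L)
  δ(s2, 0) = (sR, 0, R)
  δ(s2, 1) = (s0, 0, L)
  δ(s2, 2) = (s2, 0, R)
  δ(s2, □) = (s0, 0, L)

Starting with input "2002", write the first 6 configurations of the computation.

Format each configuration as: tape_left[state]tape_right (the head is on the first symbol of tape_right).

Transitions applied:
Step 1: δ(s0, 2) = (s1, 1, L)
Step 2: δ(s1, □) = (s1, 2, L)
Step 3: δ(s1, □) = (s1, 2, L)
Step 4: δ(s1, □) = (s1, 2, L)
Step 5: δ(s1, □) = (s1, 2, L)

The first 6 configurations are:
[s0]2002 ⊢ [s1]□1002 ⊢ [s1]□21002 ⊢ [s1]□221002 ⊢ [s1]□2221002 ⊢ [s1]□22221002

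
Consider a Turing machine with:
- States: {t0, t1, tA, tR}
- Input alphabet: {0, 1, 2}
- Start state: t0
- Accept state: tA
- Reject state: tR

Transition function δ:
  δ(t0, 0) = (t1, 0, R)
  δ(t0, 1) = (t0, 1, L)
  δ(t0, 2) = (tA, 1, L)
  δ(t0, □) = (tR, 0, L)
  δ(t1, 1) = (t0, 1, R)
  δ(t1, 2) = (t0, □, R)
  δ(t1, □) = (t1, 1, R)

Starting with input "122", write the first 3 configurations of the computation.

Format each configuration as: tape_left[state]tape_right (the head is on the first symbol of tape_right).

Transitions applied:
Step 1: δ(t0, 1) = (t0, 1, L)
Step 2: δ(t0, □) = (tR, 0, L)

The first 3 configurations are:
[t0]122 ⊢ [t0]□122 ⊢ [tR]□0122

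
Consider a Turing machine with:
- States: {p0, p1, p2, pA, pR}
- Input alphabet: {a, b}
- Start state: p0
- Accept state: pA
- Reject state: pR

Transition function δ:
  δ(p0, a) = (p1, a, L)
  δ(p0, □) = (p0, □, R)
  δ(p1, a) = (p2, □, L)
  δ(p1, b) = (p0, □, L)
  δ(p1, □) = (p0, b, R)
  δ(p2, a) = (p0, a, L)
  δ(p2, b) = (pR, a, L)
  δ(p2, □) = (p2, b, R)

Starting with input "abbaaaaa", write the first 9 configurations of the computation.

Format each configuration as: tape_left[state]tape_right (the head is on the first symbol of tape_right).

Transitions applied:
Step 1: δ(p0, a) = (p1, a, L)
Step 2: δ(p1, □) = (p0, b, R)
Step 3: δ(p0, a) = (p1, a, L)
Step 4: δ(p1, b) = (p0, □, L)
Step 5: δ(p0, □) = (p0, □, R)
Step 6: δ(p0, □) = (p0, □, R)
Step 7: δ(p0, a) = (p1, a, L)
Step 8: δ(p1, □) = (p0, b, R)

The first 9 configurations are:
[p0]abbaaaaa ⊢ [p1]□abbaaaaa ⊢ b[p0]abbaaaaa ⊢ [p1]babbaaaaa ⊢ [p0]□□abbaaaaa ⊢ □[p0]□abbaaaaa ⊢ □□[p0]abbaaaaa ⊢ □[p1]□abbaaaaa ⊢ □b[p0]abbaaaaa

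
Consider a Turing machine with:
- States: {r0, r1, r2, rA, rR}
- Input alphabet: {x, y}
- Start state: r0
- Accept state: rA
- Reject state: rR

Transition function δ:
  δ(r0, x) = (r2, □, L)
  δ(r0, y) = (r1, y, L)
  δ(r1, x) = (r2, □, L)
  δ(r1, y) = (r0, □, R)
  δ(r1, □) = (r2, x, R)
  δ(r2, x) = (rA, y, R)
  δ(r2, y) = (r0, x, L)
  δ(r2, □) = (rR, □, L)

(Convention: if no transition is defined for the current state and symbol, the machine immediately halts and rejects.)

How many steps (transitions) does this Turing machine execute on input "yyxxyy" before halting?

Execution trace:
Initial: [r0]yyxxyy
Step 1: δ(r0, y) = (r1, y, L) → [r1]□yyxxyy
Step 2: δ(r1, □) = (r2, x, R) → x[r2]yyxxyy
Step 3: δ(r2, y) = (r0, x, L) → [r0]xxyxxyy
Step 4: δ(r0, x) = (r2, □, L) → [r2]□□xyxxyy
Step 5: δ(r2, □) = (rR, □, L) → [rR]□□□xyxxyy

The machine reaches the reject state rR and halts.

The machine executed 5 steps before halting.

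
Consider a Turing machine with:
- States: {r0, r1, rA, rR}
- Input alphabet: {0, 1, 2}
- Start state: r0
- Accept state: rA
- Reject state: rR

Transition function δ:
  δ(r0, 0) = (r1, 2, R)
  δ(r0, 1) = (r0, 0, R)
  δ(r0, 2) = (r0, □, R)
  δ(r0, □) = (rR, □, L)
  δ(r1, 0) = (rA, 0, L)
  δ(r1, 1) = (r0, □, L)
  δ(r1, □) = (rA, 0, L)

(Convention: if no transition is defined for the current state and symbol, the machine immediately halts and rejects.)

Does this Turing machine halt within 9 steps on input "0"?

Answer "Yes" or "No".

Execution trace:
Initial: [r0]0
Step 1: δ(r0, 0) = (r1, 2, R) → 2[r1]□
Step 2: δ(r1, □) = (rA, 0, L) → [rA]20

The machine reaches the accept state rA and halts.
The machine halted after 2 steps (within the 9-step bound).

Answer: Yes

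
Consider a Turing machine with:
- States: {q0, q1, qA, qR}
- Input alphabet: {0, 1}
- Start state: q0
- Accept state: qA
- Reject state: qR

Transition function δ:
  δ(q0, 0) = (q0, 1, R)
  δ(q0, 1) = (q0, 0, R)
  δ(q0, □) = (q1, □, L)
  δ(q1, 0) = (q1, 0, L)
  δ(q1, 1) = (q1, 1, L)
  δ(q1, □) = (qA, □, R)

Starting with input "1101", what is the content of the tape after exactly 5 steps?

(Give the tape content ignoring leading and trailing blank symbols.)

Execution trace:
Initial: [q0]1101
Step 1: δ(q0, 1) = (q0, 0, R) → 0[q0]101
Step 2: δ(q0, 1) = (q0, 0, R) → 00[q0]01
Step 3: δ(q0, 0) = (q0, 1, R) → 001[q0]1
Step 4: δ(q0, 1) = (q0, 0, R) → 0010[q0]□
Step 5: δ(q0, □) = (q1, □, L) → 001[q1]0□

After 5 steps, the tape (ignoring leading/trailing blanks) is: 0010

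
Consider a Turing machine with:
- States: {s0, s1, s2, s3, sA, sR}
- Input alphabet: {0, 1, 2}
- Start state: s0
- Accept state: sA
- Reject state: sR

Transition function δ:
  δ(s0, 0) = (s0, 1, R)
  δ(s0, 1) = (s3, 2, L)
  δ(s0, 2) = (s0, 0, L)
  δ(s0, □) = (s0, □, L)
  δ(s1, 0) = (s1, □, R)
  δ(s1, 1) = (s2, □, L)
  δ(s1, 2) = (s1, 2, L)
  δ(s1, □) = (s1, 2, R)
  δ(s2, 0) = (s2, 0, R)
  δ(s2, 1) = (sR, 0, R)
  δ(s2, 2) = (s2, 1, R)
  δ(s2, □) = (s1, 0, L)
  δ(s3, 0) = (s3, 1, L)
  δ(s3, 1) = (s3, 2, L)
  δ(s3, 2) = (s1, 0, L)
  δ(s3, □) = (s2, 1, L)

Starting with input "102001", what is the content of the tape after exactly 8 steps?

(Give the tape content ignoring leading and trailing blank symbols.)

Execution trace:
Initial: [s0]102001
Step 1: δ(s0, 1) = (s3, 2, L) → [s3]□202001
Step 2: δ(s3, □) = (s2, 1, L) → [s2]□1202001
Step 3: δ(s2, □) = (s1, 0, L) → [s1]□01202001
Step 4: δ(s1, □) = (s1, 2, R) → 2[s1]01202001
Step 5: δ(s1, 0) = (s1, □, R) → 2□[s1]1202001
Step 6: δ(s1, 1) = (s2, □, L) → 2[s2]□□202001
Step 7: δ(s2, □) = (s1, 0, L) → [s1]20□202001
Step 8: δ(s1, 2) = (s1, 2, L) → [s1]□20□202001

After 8 steps, the tape (ignoring leading/trailing blanks) is: 20□202001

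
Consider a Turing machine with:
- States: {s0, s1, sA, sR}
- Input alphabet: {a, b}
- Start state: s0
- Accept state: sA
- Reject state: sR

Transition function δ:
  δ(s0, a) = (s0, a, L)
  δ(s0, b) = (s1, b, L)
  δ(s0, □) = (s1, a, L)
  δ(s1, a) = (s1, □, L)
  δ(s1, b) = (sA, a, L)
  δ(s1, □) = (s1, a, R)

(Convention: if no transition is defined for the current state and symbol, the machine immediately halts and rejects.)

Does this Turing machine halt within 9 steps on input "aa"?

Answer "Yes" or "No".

Execution trace:
Initial: [s0]aa
Step 1: δ(s0, a) = (s0, a, L) → [s0]□aa
Step 2: δ(s0, □) = (s1, a, L) → [s1]□aaa
Step 3: δ(s1, □) = (s1, a, R) → a[s1]aaa
Step 4: δ(s1, a) = (s1, □, L) → [s1]a□aa
Step 5: δ(s1, a) = (s1, □, L) → [s1]□□□aa
Step 6: δ(s1, □) = (s1, a, R) → a[s1]□□aa
Step 7: δ(s1, □) = (s1, a, R) → aa[s1]□aa
Step 8: δ(s1, □) = (s1, a, R) → aaa[s1]aa
Step 9: δ(s1, a) = (s1, □, L) → aa[s1]a□a

The machine has not reached a halting state after 9 steps.
The machine did not halt within the 9-step bound.

Answer: No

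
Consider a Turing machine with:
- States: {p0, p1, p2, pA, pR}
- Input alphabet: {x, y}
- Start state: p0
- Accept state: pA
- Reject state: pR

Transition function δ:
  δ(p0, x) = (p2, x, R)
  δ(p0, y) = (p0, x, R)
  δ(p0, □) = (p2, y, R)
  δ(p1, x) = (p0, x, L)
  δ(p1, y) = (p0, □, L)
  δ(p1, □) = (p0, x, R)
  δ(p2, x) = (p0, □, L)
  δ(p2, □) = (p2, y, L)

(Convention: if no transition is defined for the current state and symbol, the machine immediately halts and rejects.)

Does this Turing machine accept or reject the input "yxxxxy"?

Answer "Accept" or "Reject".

Execution trace:
Initial: [p0]yxxxxy
Step 1: δ(p0, y) = (p0, x, R) → x[p0]xxxxy
Step 2: δ(p0, x) = (p2, x, R) → xx[p2]xxxy
Step 3: δ(p2, x) = (p0, □, L) → x[p0]x□xxy
Step 4: δ(p0, x) = (p2, x, R) → xx[p2]□xxy
Step 5: δ(p2, □) = (p2, y, L) → x[p2]xyxxy
Step 6: δ(p2, x) = (p0, □, L) → [p0]x□yxxy
Step 7: δ(p0, x) = (p2, x, R) → x[p2]□yxxy
Step 8: δ(p2, □) = (p2, y, L) → [p2]xyyxxy
Step 9: δ(p2, x) = (p0, □, L) → [p0]□□yyxxy
Step 10: δ(p0, □) = (p2, y, R) → y[p2]□yyxxy
Step 11: δ(p2, □) = (p2, y, L) → [p2]yyyyxxy

No transition is defined for δ(p2, y). By convention the machine halts and rejects.

Answer: Reject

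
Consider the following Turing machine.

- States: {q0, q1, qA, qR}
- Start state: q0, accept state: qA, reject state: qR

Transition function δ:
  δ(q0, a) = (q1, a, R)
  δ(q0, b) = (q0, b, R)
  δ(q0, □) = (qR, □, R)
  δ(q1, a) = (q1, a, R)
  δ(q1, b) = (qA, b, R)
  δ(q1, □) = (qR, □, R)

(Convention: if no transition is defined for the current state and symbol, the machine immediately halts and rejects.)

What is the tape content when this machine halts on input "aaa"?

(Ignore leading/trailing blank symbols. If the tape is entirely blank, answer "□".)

Execution trace:
Initial: [q0]aaa
Step 1: δ(q0, a) = (q1, a, R) → a[q1]aa
Step 2: δ(q1, a) = (q1, a, R) → aa[q1]a
Step 3: δ(q1, a) = (q1, a, R) → aaa[q1]□
Step 4: δ(q1, □) = (qR, □, R) → aaa□[qR]□

The machine reaches the reject state qR and halts.

Final tape (ignoring leading/trailing blanks): aaa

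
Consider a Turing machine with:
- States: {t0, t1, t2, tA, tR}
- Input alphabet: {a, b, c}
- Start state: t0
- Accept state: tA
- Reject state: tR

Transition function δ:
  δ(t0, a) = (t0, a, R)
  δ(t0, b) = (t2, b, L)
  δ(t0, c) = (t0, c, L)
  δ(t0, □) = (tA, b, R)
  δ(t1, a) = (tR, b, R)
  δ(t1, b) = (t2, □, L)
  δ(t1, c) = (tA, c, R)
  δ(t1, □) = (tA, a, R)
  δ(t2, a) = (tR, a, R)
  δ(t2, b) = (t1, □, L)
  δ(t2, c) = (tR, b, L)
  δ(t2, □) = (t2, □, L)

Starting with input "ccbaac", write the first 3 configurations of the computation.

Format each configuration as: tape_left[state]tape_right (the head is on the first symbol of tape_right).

Transitions applied:
Step 1: δ(t0, c) = (t0, c, L)
Step 2: δ(t0, □) = (tA, b, R)

The first 3 configurations are:
[t0]ccbaac ⊢ [t0]□ccbaac ⊢ b[tA]ccbaac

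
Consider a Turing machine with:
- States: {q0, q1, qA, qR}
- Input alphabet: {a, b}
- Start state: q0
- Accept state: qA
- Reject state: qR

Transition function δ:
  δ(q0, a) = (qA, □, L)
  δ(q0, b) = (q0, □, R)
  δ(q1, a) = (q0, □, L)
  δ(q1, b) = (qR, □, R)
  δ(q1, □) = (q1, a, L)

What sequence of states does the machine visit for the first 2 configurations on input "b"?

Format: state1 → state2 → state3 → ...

Execution trace:
Initial: [q0]b
Step 1: δ(q0, b) = (q0, □, R) → □[q0]□

No transition is defined for δ(q0, □). By convention the machine halts and rejects.

State sequence: q0 → q0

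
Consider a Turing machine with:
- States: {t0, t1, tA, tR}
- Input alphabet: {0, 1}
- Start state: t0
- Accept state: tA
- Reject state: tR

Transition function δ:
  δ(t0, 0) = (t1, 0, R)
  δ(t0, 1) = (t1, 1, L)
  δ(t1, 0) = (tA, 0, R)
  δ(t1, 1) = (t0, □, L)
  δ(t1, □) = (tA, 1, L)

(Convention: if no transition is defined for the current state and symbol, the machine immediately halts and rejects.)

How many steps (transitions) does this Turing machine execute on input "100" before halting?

Execution trace:
Initial: [t0]100
Step 1: δ(t0, 1) = (t1, 1, L) → [t1]□100
Step 2: δ(t1, □) = (tA, 1, L) → [tA]□1100

The machine reaches the accept state tA and halts.

The machine executed 2 steps before halting.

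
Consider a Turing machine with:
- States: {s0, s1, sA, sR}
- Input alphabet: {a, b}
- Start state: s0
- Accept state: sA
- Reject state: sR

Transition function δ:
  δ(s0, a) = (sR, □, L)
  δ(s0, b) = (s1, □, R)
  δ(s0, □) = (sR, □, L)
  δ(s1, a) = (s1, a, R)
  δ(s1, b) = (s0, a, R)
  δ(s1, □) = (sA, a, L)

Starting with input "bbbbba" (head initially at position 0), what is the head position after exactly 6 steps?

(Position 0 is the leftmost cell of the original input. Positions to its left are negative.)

Execution trace (head position shown):
Step 0: [s0]bbbbba  (head at position 0)
Step 1: move right → □[s1]bbbba  (head at position 1)
Step 2: move right → □a[s0]bbba  (head at position 2)
Step 3: move right → □a□[s1]bba  (head at position 3)
Step 4: move right → □a□a[s0]ba  (head at position 4)
Step 5: move right → □a□a□[s1]a  (head at position 5)
Step 6: move right → □a□a□a[s1]□  (head at position 6)

After 6 steps, the head is at position 6.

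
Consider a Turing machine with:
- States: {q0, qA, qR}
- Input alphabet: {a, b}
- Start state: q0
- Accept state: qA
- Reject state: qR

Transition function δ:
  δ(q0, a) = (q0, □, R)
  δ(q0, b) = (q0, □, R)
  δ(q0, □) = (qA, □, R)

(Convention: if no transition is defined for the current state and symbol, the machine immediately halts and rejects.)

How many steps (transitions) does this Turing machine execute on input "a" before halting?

Execution trace:
Initial: [q0]a
Step 1: δ(q0, a) = (q0, □, R) → □[q0]□
Step 2: δ(q0, □) = (qA, □, R) → □□[qA]□

The machine reaches the accept state qA and halts.

The machine executed 2 steps before halting.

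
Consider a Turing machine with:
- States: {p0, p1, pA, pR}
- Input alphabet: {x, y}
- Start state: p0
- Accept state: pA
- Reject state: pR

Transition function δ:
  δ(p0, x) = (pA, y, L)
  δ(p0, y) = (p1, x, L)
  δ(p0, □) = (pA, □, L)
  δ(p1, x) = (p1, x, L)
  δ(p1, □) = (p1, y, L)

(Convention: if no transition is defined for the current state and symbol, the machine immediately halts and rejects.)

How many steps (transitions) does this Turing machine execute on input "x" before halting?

Execution trace:
Initial: [p0]x
Step 1: δ(p0, x) = (pA, y, L) → [pA]□y

The machine reaches the accept state pA and halts.

The machine executed 1 step before halting.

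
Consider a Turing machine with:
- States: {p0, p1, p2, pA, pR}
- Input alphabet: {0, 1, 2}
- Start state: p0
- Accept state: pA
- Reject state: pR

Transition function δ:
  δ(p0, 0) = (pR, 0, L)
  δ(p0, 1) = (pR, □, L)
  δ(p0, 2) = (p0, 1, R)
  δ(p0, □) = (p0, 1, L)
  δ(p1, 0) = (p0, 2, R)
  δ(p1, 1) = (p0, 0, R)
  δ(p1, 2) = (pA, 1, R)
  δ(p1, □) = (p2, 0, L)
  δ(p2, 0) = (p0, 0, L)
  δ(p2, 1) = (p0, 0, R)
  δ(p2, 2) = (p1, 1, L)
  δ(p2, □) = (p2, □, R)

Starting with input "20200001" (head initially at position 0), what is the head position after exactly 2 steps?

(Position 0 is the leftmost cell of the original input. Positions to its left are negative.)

Execution trace (head position shown):
Step 0: [p0]20200001  (head at position 0)
Step 1: move right → 1[p0]0200001  (head at position 1)
Step 2: move left → [pR]10200001  (head at position 0)

After 2 steps, the head is at position 0.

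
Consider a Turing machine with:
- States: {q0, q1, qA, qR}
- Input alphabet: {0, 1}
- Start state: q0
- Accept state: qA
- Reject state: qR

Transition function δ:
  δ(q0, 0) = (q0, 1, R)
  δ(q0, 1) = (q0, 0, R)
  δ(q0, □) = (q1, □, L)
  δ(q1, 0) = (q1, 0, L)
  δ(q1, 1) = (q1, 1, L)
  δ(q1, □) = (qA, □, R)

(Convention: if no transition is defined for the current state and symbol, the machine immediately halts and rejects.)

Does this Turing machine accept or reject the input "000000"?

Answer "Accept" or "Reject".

Execution trace:
Initial: [q0]000000
Step 1: δ(q0, 0) = (q0, 1, R) → 1[q0]00000
Step 2: δ(q0, 0) = (q0, 1, R) → 11[q0]0000
Step 3: δ(q0, 0) = (q0, 1, R) → 111[q0]000
Step 4: δ(q0, 0) = (q0, 1, R) → 1111[q0]00
Step 5: δ(q0, 0) = (q0, 1, R) → 11111[q0]0
Step 6: δ(q0, 0) = (q0, 1, R) → 111111[q0]□
Step 7: δ(q0, □) = (q1, □, L) → 11111[q1]1□
Step 8: δ(q1, 1) = (q1, 1, L) → 1111[q1]11□
Step 9: δ(q1, 1) = (q1, 1, L) → 111[q1]111□
Step 10: δ(q1, 1) = (q1, 1, L) → 11[q1]1111□
Step 11: δ(q1, 1) = (q1, 1, L) → 1[q1]11111□
Step 12: δ(q1, 1) = (q1, 1, L) → [q1]111111□
Step 13: δ(q1, 1) = (q1, 1, L) → [q1]□111111□
Step 14: δ(q1, □) = (qA, □, R) → □[qA]111111□

The machine reaches the accept state qA and halts.

Answer: Accept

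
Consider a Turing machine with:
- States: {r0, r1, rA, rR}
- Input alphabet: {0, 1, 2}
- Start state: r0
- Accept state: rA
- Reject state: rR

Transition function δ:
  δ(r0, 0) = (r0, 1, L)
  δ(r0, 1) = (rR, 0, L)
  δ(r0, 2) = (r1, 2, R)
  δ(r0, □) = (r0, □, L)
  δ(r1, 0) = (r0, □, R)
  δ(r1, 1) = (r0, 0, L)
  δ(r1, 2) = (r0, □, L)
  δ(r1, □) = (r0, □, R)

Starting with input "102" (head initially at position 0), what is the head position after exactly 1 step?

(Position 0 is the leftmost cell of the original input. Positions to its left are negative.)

Execution trace (head position shown):
Step 0: [r0]102  (head at position 0)
Step 1: move left → [rR]□002  (head at position -1)

After 1 step, the head is at position -1.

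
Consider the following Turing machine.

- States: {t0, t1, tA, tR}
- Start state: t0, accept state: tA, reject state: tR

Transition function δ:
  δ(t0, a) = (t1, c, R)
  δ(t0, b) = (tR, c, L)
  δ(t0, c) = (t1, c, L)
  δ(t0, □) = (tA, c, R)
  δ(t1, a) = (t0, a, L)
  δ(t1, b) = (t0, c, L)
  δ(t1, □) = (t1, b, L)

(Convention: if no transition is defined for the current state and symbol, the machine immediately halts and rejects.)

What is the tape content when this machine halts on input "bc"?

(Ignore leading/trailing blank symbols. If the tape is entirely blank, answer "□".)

Execution trace:
Initial: [t0]bc
Step 1: δ(t0, b) = (tR, c, L) → [tR]□cc

The machine reaches the reject state tR and halts.

Final tape (ignoring leading/trailing blanks): cc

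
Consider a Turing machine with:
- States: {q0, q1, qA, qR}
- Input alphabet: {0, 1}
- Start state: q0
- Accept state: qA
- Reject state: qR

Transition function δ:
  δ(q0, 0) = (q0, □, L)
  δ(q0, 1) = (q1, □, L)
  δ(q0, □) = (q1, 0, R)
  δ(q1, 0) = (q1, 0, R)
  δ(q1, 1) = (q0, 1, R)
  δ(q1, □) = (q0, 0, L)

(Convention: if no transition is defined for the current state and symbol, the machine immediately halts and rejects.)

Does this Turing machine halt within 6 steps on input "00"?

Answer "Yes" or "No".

Execution trace:
Initial: [q0]00
Step 1: δ(q0, 0) = (q0, □, L) → [q0]□□0
Step 2: δ(q0, □) = (q1, 0, R) → 0[q1]□0
Step 3: δ(q1, □) = (q0, 0, L) → [q0]000
Step 4: δ(q0, 0) = (q0, □, L) → [q0]□□00
Step 5: δ(q0, □) = (q1, 0, R) → 0[q1]□00
Step 6: δ(q1, □) = (q0, 0, L) → [q0]0000

The machine has not reached a halting state after 6 steps.
The machine did not halt within the 6-step bound.

Answer: No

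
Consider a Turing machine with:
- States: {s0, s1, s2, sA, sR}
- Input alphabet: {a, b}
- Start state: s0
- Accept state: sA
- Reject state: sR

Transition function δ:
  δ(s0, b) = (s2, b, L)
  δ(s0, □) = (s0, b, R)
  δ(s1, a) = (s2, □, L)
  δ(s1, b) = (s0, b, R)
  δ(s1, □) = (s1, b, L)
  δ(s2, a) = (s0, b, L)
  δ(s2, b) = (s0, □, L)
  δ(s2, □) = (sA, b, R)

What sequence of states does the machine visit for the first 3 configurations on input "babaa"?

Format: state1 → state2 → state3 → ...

Execution trace:
Initial: [s0]babaa
Step 1: δ(s0, b) = (s2, b, L) → [s2]□babaa
Step 2: δ(s2, □) = (sA, b, R) → b[sA]babaa

The machine reaches the accept state sA and halts.

State sequence: s0 → s2 → sA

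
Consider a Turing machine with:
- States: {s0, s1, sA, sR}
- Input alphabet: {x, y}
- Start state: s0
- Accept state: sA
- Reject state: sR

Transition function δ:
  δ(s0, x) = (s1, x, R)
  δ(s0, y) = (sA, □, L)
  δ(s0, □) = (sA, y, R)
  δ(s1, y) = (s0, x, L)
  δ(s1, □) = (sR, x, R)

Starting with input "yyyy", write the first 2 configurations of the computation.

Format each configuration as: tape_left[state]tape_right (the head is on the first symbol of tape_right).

Transitions applied:
Step 1: δ(s0, y) = (sA, □, L)

The first 2 configurations are:
[s0]yyyy ⊢ [sA]□□yyy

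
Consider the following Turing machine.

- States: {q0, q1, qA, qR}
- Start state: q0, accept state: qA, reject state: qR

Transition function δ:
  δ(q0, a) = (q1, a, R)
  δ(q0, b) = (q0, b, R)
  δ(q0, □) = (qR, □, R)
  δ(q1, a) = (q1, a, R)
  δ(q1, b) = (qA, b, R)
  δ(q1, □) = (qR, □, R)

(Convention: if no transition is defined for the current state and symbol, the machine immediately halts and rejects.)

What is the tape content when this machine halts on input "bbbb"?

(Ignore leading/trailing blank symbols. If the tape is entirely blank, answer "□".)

Execution trace:
Initial: [q0]bbbb
Step 1: δ(q0, b) = (q0, b, R) → b[q0]bbb
Step 2: δ(q0, b) = (q0, b, R) → bb[q0]bb
Step 3: δ(q0, b) = (q0, b, R) → bbb[q0]b
Step 4: δ(q0, b) = (q0, b, R) → bbbb[q0]□
Step 5: δ(q0, □) = (qR, □, R) → bbbb□[qR]□

The machine reaches the reject state qR and halts.

Final tape (ignoring leading/trailing blanks): bbbb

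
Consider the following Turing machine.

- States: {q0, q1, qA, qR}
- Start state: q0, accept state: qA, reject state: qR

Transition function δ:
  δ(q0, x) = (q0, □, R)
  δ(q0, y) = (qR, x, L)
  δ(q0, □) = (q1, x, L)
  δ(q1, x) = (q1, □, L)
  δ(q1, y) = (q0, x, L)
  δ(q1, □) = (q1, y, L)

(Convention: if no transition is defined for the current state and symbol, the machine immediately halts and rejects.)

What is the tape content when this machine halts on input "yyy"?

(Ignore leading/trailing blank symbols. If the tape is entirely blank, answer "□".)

Execution trace:
Initial: [q0]yyy
Step 1: δ(q0, y) = (qR, x, L) → [qR]□xyy

The machine reaches the reject state qR and halts.

Final tape (ignoring leading/trailing blanks): xyy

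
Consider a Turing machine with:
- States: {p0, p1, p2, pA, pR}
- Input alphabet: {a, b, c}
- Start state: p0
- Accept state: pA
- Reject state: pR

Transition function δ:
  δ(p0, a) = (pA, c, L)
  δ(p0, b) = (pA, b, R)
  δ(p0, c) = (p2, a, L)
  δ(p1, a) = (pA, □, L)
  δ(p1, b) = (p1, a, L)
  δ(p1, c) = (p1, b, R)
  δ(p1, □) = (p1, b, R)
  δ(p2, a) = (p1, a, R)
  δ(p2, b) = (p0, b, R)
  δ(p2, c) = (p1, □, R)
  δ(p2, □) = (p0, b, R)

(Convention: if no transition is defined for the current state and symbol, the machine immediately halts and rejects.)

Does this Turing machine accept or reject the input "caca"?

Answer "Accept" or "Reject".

Execution trace:
Initial: [p0]caca
Step 1: δ(p0, c) = (p2, a, L) → [p2]□aaca
Step 2: δ(p2, □) = (p0, b, R) → b[p0]aaca
Step 3: δ(p0, a) = (pA, c, L) → [pA]bcaca

The machine reaches the accept state pA and halts.

Answer: Accept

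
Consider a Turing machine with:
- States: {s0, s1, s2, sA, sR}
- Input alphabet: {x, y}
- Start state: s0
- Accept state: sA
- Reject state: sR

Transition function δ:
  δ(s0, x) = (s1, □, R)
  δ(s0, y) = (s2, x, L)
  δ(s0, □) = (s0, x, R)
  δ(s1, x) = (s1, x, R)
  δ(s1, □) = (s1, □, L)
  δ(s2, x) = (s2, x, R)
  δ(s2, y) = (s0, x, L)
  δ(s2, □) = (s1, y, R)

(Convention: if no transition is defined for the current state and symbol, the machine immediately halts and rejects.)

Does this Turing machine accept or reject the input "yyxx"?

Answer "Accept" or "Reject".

Execution trace:
Initial: [s0]yyxx
Step 1: δ(s0, y) = (s2, x, L) → [s2]□xyxx
Step 2: δ(s2, □) = (s1, y, R) → y[s1]xyxx
Step 3: δ(s1, x) = (s1, x, R) → yx[s1]yxx

No transition is defined for δ(s1, y). By convention the machine halts and rejects.

Answer: Reject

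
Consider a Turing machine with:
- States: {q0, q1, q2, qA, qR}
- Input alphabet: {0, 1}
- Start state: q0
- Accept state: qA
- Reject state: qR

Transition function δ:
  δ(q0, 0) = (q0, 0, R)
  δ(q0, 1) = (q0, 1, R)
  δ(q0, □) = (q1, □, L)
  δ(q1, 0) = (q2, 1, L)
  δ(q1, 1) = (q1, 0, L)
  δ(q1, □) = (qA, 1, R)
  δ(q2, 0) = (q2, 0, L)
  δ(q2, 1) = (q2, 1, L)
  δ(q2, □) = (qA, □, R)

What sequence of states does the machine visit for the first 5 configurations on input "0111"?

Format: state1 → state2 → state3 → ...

Execution trace:
Initial: [q0]0111
Step 1: δ(q0, 0) = (q0, 0, R) → 0[q0]111
Step 2: δ(q0, 1) = (q0, 1, R) → 01[q0]11
Step 3: δ(q0, 1) = (q0, 1, R) → 011[q0]1
Step 4: δ(q0, 1) = (q0, 1, R) → 0111[q0]□

State sequence: q0 → q0 → q0 → q0 → q0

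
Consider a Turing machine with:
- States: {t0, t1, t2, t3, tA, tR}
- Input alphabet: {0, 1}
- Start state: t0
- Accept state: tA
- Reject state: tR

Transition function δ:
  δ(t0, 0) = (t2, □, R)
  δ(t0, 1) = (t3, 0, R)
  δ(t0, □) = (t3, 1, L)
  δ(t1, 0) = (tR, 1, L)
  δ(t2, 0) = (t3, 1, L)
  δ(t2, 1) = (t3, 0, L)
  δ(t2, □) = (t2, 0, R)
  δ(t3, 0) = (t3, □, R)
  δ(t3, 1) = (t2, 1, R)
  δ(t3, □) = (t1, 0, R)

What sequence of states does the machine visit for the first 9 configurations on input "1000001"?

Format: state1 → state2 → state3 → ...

Execution trace:
Initial: [t0]1000001
Step 1: δ(t0, 1) = (t3, 0, R) → 0[t3]000001
Step 2: δ(t3, 0) = (t3, □, R) → 0□[t3]00001
Step 3: δ(t3, 0) = (t3, □, R) → 0□□[t3]0001
Step 4: δ(t3, 0) = (t3, □, R) → 0□□□[t3]001
Step 5: δ(t3, 0) = (t3, □, R) → 0□□□□[t3]01
Step 6: δ(t3, 0) = (t3, □, R) → 0□□□□□[t3]1
Step 7: δ(t3, 1) = (t2, 1, R) → 0□□□□□1[t2]□
Step 8: δ(t2, □) = (t2, 0, R) → 0□□□□□10[t2]□

State sequence: t0 → t3 → t3 → t3 → t3 → t3 → t3 → t2 → t2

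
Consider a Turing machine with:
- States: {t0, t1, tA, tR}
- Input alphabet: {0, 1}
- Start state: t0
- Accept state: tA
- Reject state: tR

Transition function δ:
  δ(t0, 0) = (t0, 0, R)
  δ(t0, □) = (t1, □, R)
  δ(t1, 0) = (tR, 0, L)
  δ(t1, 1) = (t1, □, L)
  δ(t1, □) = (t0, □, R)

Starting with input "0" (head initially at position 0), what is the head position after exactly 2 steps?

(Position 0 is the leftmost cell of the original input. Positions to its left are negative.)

Execution trace (head position shown):
Step 0: [t0]0  (head at position 0)
Step 1: move right → 0[t0]□  (head at position 1)
Step 2: move right → 0□[t1]□  (head at position 2)

After 2 steps, the head is at position 2.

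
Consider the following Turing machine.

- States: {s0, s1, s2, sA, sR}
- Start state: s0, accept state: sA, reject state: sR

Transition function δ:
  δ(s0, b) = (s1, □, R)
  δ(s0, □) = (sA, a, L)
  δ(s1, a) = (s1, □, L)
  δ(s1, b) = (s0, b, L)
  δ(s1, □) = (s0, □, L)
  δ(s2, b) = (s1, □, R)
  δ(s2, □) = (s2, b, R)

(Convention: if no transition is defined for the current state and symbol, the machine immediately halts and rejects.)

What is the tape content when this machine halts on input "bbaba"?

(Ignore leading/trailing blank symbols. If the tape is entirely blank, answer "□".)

Execution trace:
Initial: [s0]bbaba
Step 1: δ(s0, b) = (s1, □, R) → □[s1]baba
Step 2: δ(s1, b) = (s0, b, L) → [s0]□baba
Step 3: δ(s0, □) = (sA, a, L) → [sA]□ababa

The machine reaches the accept state sA and halts.

Final tape (ignoring leading/trailing blanks): ababa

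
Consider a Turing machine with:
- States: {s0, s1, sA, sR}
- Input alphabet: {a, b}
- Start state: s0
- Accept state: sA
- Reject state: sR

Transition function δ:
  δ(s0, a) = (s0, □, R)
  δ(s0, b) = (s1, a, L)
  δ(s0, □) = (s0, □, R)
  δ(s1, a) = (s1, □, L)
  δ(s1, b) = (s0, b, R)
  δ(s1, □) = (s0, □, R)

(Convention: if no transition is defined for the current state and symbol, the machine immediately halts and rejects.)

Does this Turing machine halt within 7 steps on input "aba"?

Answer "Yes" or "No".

Execution trace:
Initial: [s0]aba
Step 1: δ(s0, a) = (s0, □, R) → □[s0]ba
Step 2: δ(s0, b) = (s1, a, L) → [s1]□aa
Step 3: δ(s1, □) = (s0, □, R) → □[s0]aa
Step 4: δ(s0, a) = (s0, □, R) → □□[s0]a
Step 5: δ(s0, a) = (s0, □, R) → □□□[s0]□
Step 6: δ(s0, □) = (s0, □, R) → □□□□[s0]□
Step 7: δ(s0, □) = (s0, □, R) → □□□□□[s0]□

The machine has not reached a halting state after 7 steps.
The machine did not halt within the 7-step bound.

Answer: No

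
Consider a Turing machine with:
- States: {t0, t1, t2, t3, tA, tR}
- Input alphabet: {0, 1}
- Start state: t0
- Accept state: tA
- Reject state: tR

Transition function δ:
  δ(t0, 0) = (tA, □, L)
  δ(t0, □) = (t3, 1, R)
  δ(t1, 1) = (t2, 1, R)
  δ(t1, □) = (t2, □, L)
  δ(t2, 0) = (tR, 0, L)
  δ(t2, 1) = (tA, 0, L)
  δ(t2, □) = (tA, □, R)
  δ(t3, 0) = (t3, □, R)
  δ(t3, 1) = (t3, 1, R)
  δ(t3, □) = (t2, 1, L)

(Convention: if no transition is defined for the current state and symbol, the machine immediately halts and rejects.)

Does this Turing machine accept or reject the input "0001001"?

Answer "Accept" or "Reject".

Execution trace:
Initial: [t0]0001001
Step 1: δ(t0, 0) = (tA, □, L) → [tA]□□001001

The machine reaches the accept state tA and halts.

Answer: Accept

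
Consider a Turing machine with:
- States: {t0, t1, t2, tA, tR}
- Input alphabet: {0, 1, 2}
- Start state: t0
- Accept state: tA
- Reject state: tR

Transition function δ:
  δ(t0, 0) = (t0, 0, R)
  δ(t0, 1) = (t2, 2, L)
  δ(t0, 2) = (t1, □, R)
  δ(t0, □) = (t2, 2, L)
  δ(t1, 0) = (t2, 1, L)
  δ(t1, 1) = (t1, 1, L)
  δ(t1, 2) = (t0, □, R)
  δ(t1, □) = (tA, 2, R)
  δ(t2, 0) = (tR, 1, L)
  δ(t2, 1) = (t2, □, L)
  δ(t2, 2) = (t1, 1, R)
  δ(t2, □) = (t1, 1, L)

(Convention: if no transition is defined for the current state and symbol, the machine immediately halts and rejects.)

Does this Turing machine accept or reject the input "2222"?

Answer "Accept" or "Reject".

Execution trace:
Initial: [t0]2222
Step 1: δ(t0, 2) = (t1, □, R) → □[t1]222
Step 2: δ(t1, 2) = (t0, □, R) → □□[t0]22
Step 3: δ(t0, 2) = (t1, □, R) → □□□[t1]2
Step 4: δ(t1, 2) = (t0, □, R) → □□□□[t0]□
Step 5: δ(t0, □) = (t2, 2, L) → □□□[t2]□2
Step 6: δ(t2, □) = (t1, 1, L) → □□[t1]□12
Step 7: δ(t1, □) = (tA, 2, R) → □□2[tA]12

The machine reaches the accept state tA and halts.

Answer: Accept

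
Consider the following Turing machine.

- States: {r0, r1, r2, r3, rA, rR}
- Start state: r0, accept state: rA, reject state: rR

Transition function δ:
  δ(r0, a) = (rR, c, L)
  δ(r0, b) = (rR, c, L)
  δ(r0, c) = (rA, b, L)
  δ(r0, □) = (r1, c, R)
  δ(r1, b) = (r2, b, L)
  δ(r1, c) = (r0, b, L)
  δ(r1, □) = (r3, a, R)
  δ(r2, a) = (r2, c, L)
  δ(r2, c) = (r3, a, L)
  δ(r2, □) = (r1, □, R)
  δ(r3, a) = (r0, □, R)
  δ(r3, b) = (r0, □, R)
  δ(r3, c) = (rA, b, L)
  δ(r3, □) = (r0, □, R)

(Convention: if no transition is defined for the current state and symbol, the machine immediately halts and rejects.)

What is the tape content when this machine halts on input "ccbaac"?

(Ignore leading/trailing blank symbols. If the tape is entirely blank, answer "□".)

Execution trace:
Initial: [r0]ccbaac
Step 1: δ(r0, c) = (rA, b, L) → [rA]□bcbaac

The machine reaches the accept state rA and halts.

Final tape (ignoring leading/trailing blanks): bcbaac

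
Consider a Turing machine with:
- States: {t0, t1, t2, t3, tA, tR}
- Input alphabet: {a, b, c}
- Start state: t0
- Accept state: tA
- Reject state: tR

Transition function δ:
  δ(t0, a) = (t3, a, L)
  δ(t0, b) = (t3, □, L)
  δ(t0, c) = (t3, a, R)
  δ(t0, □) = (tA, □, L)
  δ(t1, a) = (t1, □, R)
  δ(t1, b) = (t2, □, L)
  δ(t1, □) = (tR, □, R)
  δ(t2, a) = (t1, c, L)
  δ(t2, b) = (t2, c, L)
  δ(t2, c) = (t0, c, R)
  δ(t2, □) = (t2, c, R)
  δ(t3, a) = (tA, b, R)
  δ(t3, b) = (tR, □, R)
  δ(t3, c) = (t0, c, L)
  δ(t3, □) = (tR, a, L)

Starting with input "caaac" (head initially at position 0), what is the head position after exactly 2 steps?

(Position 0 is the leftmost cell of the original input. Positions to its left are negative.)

Execution trace (head position shown):
Step 0: [t0]caaac  (head at position 0)
Step 1: move right → a[t3]aaac  (head at position 1)
Step 2: move right → ab[tA]aac  (head at position 2)

After 2 steps, the head is at position 2.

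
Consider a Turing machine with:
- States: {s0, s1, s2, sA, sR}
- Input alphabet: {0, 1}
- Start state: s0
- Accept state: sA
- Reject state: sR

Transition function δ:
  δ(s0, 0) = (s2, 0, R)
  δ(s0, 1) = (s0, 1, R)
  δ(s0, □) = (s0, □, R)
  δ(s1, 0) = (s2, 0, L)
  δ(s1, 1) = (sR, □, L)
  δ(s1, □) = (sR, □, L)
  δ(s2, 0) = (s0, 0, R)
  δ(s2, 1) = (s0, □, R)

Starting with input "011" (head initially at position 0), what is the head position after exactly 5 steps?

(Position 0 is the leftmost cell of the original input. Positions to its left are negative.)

Execution trace (head position shown):
Step 0: [s0]011  (head at position 0)
Step 1: move right → 0[s2]11  (head at position 1)
Step 2: move right → 0□[s0]1  (head at position 2)
Step 3: move right → 0□1[s0]□  (head at position 3)
Step 4: move right → 0□1□[s0]□  (head at position 4)
Step 5: move right → 0□1□□[s0]□  (head at position 5)

After 5 steps, the head is at position 5.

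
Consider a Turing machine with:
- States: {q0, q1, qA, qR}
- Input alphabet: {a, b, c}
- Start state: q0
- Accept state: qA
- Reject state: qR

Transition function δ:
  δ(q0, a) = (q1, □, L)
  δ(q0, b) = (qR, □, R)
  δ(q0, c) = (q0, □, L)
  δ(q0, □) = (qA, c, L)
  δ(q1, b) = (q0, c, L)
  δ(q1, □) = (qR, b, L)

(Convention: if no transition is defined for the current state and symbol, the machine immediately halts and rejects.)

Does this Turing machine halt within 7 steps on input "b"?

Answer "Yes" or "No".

Execution trace:
Initial: [q0]b
Step 1: δ(q0, b) = (qR, □, R) → □[qR]□

The machine reaches the reject state qR and halts.
The machine halted after 1 step (within the 7-step bound).

Answer: Yes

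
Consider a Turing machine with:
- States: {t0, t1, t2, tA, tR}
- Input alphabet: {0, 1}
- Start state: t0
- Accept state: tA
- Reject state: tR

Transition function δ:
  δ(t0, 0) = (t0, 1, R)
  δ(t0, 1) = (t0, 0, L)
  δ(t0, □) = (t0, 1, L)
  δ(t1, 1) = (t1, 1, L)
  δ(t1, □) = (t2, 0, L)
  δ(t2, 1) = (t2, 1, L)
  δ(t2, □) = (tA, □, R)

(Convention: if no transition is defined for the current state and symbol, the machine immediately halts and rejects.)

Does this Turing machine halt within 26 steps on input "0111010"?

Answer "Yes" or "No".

Execution trace:
Initial: [t0]0111010
Step 1: δ(t0, 0) = (t0, 1, R) → 1[t0]111010
Step 2: δ(t0, 1) = (t0, 0, L) → [t0]1011010
Step 3: δ(t0, 1) = (t0, 0, L) → [t0]□0011010
Step 4: δ(t0, □) = (t0, 1, L) → [t0]□10011010
Step 5: δ(t0, □) = (t0, 1, L) → [t0]□110011010
Step 6: δ(t0, □) = (t0, 1, L) → [t0]□1110011010
Step 7: δ(t0, □) = (t0, 1, L) → [t0]□11110011010
Step 8: δ(t0, □) = (t0, 1, L) → [t0]□111110011010
Step 9: δ(t0, □) = (t0, 1, L) → [t0]□1111110011010
Step 10: δ(t0, □) = (t0, 1, L) → [t0]□11111110011010
Step 11: δ(t0, □) = (t0, 1, L) → [t0]□111111110011010
Step 12: δ(t0, □) = (t0, 1, L) → [t0]□1111111110011010
Step 13: δ(t0, □) = (t0, 1, L) → [t0]□11111111110011010
Step 14: δ(t0, □) = (t0, 1, L) → [t0]□111111111110011010
Step 15: δ(t0, □) = (t0, 1, L) → [t0]□1111111111110011010
Step 16: δ(t0, □) = (t0, 1, L) → [t0]□11111111111110011010
Step 17: δ(t0, □) = (t0, 1, L) → [t0]□111111111111110011010
Step 18: δ(t0, □) = (t0, 1, L) → [t0]□1111111111111110011010
Step 19: δ(t0, □) = (t0, 1, L) → [t0]□11111111111111110011010
Step 20: δ(t0, □) = (t0, 1, L) → [t0]□111111111111111110011010
Step 21: δ(t0, □) = (t0, 1, L) → [t0]□1111111111111111110011010
Step 22: δ(t0, □) = (t0, 1, L) → [t0]□11111111111111111110011010
Step 23: δ(t0, □) = (t0, 1, L) → [t0]□111111111111111111110011010
Step 24: δ(t0, □) = (t0, 1, L) → [t0]□1111111111111111111110011010
Step 25: δ(t0, □) = (t0, 1, L) → [t0]□11111111111111111111110011010
Step 26: δ(t0, □) = (t0, 1, L) → [t0]□111111111111111111111110011010

The machine has not reached a halting state after 26 steps.
The machine did not halt within the 26-step bound.

Answer: No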